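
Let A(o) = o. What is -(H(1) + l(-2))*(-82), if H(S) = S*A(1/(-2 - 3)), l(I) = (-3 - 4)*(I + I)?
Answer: 11398/5 ≈ 2279.6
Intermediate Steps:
l(I) = -14*I
H(S) = -S/5 (H(S) = S/(-2 - 3) = S/(-5) = S*(-1/5) = -S/5)
-(H(1) + l(-2))*(-82) = -(-1/5*1 - 14*(-2))*(-82) = -(-1/5 + 28)*(-82) = -139*(-82)/5 = -1*(-11398/5) = 11398/5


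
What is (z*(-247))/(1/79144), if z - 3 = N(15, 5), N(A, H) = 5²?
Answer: -547359904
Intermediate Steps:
N(A, H) = 25
z = 28 (z = 3 + 25 = 28)
(z*(-247))/(1/79144) = (28*(-247))/(1/79144) = -6916/1/79144 = -6916*79144 = -547359904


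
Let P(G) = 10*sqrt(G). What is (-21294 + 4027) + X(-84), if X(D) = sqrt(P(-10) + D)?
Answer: -17267 + sqrt(-84 + 10*I*sqrt(10)) ≈ -17265.0 + 9.3208*I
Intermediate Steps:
X(D) = sqrt(D + 10*I*sqrt(10)) (X(D) = sqrt(10*sqrt(-10) + D) = sqrt(10*(I*sqrt(10)) + D) = sqrt(10*I*sqrt(10) + D) = sqrt(D + 10*I*sqrt(10)))
(-21294 + 4027) + X(-84) = (-21294 + 4027) + sqrt(-84 + 10*I*sqrt(10)) = -17267 + sqrt(-84 + 10*I*sqrt(10))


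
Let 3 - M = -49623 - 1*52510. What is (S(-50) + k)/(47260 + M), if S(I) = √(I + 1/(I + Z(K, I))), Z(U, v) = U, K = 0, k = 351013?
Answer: 2077/884 + I*√5002/1493960 ≈ 2.3495 + 4.7341e-5*I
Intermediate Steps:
M = 102136 (M = 3 - (-49623 - 1*52510) = 3 - (-49623 - 52510) = 3 - 1*(-102133) = 3 + 102133 = 102136)
S(I) = √(I + 1/I) (S(I) = √(I + 1/(I + 0)) = √(I + 1/I))
(S(-50) + k)/(47260 + M) = (√(-50 + 1/(-50)) + 351013)/(47260 + 102136) = (√(-50 - 1/50) + 351013)/149396 = (√(-2501/50) + 351013)*(1/149396) = (I*√5002/10 + 351013)*(1/149396) = (351013 + I*√5002/10)*(1/149396) = 2077/884 + I*√5002/1493960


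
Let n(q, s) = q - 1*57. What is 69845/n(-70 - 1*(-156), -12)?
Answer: 69845/29 ≈ 2408.4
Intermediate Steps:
n(q, s) = -57 + q (n(q, s) = q - 57 = -57 + q)
69845/n(-70 - 1*(-156), -12) = 69845/(-57 + (-70 - 1*(-156))) = 69845/(-57 + (-70 + 156)) = 69845/(-57 + 86) = 69845/29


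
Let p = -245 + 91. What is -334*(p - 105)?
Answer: 86506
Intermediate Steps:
p = -154
-334*(p - 105) = -334*(-154 - 105) = -334*(-259) = 86506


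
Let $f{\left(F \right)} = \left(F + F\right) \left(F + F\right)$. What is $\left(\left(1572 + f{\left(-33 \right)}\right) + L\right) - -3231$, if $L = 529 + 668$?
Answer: $10356$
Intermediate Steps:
$f{\left(F \right)} = 4 F^{2}$ ($f{\left(F \right)} = 2 F 2 F = 4 F^{2}$)
$L = 1197$
$\left(\left(1572 + f{\left(-33 \right)}\right) + L\right) - -3231 = \left(\left(1572 + 4 \left(-33\right)^{2}\right) + 1197\right) - -3231 = \left(\left(1572 + 4 \cdot 1089\right) + 1197\right) + 3231 = \left(\left(1572 + 4356\right) + 1197\right) + 3231 = \left(5928 + 1197\right) + 3231 = 7125 + 3231 = 10356$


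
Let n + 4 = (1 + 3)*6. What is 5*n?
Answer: 100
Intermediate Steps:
n = 20 (n = -4 + (1 + 3)*6 = -4 + 4*6 = -4 + 24 = 20)
5*n = 5*20 = 100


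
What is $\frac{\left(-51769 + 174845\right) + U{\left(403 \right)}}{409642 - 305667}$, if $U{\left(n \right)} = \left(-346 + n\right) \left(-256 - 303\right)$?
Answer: $\frac{91213}{103975} \approx 0.87726$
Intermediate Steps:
$U{\left(n \right)} = 193414 - 559 n$ ($U{\left(n \right)} = \left(-346 + n\right) \left(-559\right) = 193414 - 559 n$)
$\frac{\left(-51769 + 174845\right) + U{\left(403 \right)}}{409642 - 305667} = \frac{\left(-51769 + 174845\right) + \left(193414 - 225277\right)}{409642 - 305667} = \frac{123076 + \left(193414 - 225277\right)}{103975} = \left(123076 - 31863\right) \frac{1}{103975} = 91213 \cdot \frac{1}{103975} = \frac{91213}{103975}$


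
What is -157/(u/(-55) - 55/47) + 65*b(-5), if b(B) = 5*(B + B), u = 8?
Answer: -10647405/3401 ≈ -3130.7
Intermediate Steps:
b(B) = 10*B (b(B) = 5*(2*B) = 10*B)
-157/(u/(-55) - 55/47) + 65*b(-5) = -157/(8/(-55) - 55/47) + 65*(10*(-5)) = -157/(8*(-1/55) - 55*1/47) + 65*(-50) = -157/(-8/55 - 55/47) - 3250 = -157/(-3401/2585) - 3250 = -157*(-2585/3401) - 3250 = 405845/3401 - 3250 = -10647405/3401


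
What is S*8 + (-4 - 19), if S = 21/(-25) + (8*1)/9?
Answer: -5087/225 ≈ -22.609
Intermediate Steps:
S = 11/225 (S = 21*(-1/25) + 8*(⅑) = -21/25 + 8/9 = 11/225 ≈ 0.048889)
S*8 + (-4 - 19) = (11/225)*8 + (-4 - 19) = 88/225 - 23 = -5087/225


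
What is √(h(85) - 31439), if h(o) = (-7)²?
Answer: I*√31390 ≈ 177.17*I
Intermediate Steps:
h(o) = 49
√(h(85) - 31439) = √(49 - 31439) = √(-31390) = I*√31390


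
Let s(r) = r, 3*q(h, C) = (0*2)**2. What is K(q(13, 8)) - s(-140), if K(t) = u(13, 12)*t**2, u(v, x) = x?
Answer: 140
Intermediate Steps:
q(h, C) = 0 (q(h, C) = (0*2)**2/3 = (1/3)*0**2 = (1/3)*0 = 0)
K(t) = 12*t**2
K(q(13, 8)) - s(-140) = 12*0**2 - 1*(-140) = 12*0 + 140 = 0 + 140 = 140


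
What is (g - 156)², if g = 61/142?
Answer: 488012281/20164 ≈ 24202.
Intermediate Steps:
g = 61/142 (g = 61*(1/142) = 61/142 ≈ 0.42958)
(g - 156)² = (61/142 - 156)² = (-22091/142)² = 488012281/20164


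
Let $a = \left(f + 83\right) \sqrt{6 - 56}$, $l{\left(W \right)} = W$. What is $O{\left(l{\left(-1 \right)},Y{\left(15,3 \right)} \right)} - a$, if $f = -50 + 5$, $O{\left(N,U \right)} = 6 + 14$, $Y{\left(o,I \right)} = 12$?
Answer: $20 - 190 i \sqrt{2} \approx 20.0 - 268.7 i$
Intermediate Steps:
$O{\left(N,U \right)} = 20$
$f = -45$
$a = 190 i \sqrt{2}$ ($a = \left(-45 + 83\right) \sqrt{6 - 56} = 38 \sqrt{-50} = 38 \cdot 5 i \sqrt{2} = 190 i \sqrt{2} \approx 268.7 i$)
$O{\left(l{\left(-1 \right)},Y{\left(15,3 \right)} \right)} - a = 20 - 190 i \sqrt{2}$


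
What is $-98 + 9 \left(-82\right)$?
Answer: $-836$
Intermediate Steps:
$-98 + 9 \left(-82\right) = -98 - 738 = -836$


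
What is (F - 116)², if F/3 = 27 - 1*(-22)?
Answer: 961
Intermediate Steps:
F = 147 (F = 3*(27 - 1*(-22)) = 3*(27 + 22) = 3*49 = 147)
(F - 116)² = (147 - 116)² = 31² = 961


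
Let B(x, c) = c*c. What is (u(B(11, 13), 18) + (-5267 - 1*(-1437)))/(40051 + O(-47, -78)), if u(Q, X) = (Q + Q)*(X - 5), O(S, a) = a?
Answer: 564/39973 ≈ 0.014110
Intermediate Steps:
B(x, c) = c²
u(Q, X) = 2*Q*(-5 + X) (u(Q, X) = (2*Q)*(-5 + X) = 2*Q*(-5 + X))
(u(B(11, 13), 18) + (-5267 - 1*(-1437)))/(40051 + O(-47, -78)) = (2*13²*(-5 + 18) + (-5267 - 1*(-1437)))/(40051 - 78) = (2*169*13 + (-5267 + 1437))/39973 = (4394 - 3830)*(1/39973) = 564*(1/39973) = 564/39973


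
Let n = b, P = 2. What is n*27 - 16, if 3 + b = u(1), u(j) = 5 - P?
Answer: -16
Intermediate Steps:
u(j) = 3 (u(j) = 5 - 1*2 = 5 - 2 = 3)
b = 0 (b = -3 + 3 = 0)
n = 0
n*27 - 16 = 0*27 - 16 = 0 - 16 = -16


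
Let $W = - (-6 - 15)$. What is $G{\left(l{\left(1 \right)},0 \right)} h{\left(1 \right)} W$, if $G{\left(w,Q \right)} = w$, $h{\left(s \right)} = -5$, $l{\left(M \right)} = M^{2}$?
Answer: $-105$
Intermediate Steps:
$W = 21$ ($W = - (-6 - 15) = \left(-1\right) \left(-21\right) = 21$)
$G{\left(l{\left(1 \right)},0 \right)} h{\left(1 \right)} W = 1^{2} \left(-5\right) 21 = 1 \left(-5\right) 21 = \left(-5\right) 21 = -105$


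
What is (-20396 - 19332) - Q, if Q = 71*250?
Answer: -57478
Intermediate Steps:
Q = 17750
(-20396 - 19332) - Q = (-20396 - 19332) - 1*17750 = -39728 - 17750 = -57478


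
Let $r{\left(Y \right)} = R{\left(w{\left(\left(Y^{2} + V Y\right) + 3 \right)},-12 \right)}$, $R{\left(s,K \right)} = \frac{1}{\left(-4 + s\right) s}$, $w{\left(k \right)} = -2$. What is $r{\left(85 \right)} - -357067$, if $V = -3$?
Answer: $\frac{4284805}{12} \approx 3.5707 \cdot 10^{5}$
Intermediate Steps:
$R{\left(s,K \right)} = \frac{1}{s \left(-4 + s\right)}$
$r{\left(Y \right)} = \frac{1}{12}$ ($r{\left(Y \right)} = \frac{1}{\left(-2\right) \left(-4 - 2\right)} = - \frac{1}{2 \left(-6\right)} = \left(- \frac{1}{2}\right) \left(- \frac{1}{6}\right) = \frac{1}{12}$)
$r{\left(85 \right)} - -357067 = \frac{1}{12} - -357067 = \frac{1}{12} + 357067 = \frac{4284805}{12}$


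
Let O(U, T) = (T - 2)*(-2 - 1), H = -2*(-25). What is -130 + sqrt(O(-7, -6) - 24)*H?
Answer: -130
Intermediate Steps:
H = 50
O(U, T) = 6 - 3*T (O(U, T) = (-2 + T)*(-3) = 6 - 3*T)
-130 + sqrt(O(-7, -6) - 24)*H = -130 + sqrt((6 - 3*(-6)) - 24)*50 = -130 + sqrt((6 + 18) - 24)*50 = -130 + sqrt(24 - 24)*50 = -130 + sqrt(0)*50 = -130 + 0*50 = -130 + 0 = -130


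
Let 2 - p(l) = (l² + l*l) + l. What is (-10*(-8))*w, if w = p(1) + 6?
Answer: 400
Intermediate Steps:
p(l) = 2 - l - 2*l² (p(l) = 2 - ((l² + l*l) + l) = 2 - ((l² + l²) + l) = 2 - (2*l² + l) = 2 - (l + 2*l²) = 2 + (-l - 2*l²) = 2 - l - 2*l²)
w = 5 (w = (2 - 1*1 - 2*1²) + 6 = (2 - 1 - 2*1) + 6 = (2 - 1 - 2) + 6 = -1 + 6 = 5)
(-10*(-8))*w = -10*(-8)*5 = 80*5 = 400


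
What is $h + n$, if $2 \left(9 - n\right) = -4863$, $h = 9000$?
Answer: $\frac{22881}{2} \approx 11441.0$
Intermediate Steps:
$n = \frac{4881}{2}$ ($n = 9 - - \frac{4863}{2} = 9 + \frac{4863}{2} = \frac{4881}{2} \approx 2440.5$)
$h + n = 9000 + \frac{4881}{2} = \frac{22881}{2}$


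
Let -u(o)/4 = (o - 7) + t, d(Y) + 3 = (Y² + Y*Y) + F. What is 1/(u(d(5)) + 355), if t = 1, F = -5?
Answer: 1/211 ≈ 0.0047393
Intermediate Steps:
d(Y) = -8 + 2*Y² (d(Y) = -3 + ((Y² + Y*Y) - 5) = -3 + ((Y² + Y²) - 5) = -3 + (2*Y² - 5) = -3 + (-5 + 2*Y²) = -8 + 2*Y²)
u(o) = 24 - 4*o (u(o) = -4*((o - 7) + 1) = -4*((-7 + o) + 1) = -4*(-6 + o) = 24 - 4*o)
1/(u(d(5)) + 355) = 1/((24 - 4*(-8 + 2*5²)) + 355) = 1/((24 - 4*(-8 + 2*25)) + 355) = 1/((24 - 4*(-8 + 50)) + 355) = 1/((24 - 4*42) + 355) = 1/((24 - 168) + 355) = 1/(-144 + 355) = 1/211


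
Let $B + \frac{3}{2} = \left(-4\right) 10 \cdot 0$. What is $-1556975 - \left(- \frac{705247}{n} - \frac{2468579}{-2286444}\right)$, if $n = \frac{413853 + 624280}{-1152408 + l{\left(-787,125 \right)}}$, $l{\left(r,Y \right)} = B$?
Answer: $- \frac{5553959029597094753}{2373632969052} \approx -2.3399 \cdot 10^{6}$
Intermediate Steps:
$B = - \frac{3}{2}$ ($B = - \frac{3}{2} + \left(-4\right) 10 \cdot 0 = - \frac{3}{2} - 0 = - \frac{3}{2} + 0 = - \frac{3}{2} \approx -1.5$)
$l{\left(r,Y \right)} = - \frac{3}{2}$
$n = - \frac{2076266}{2304819}$ ($n = \frac{413853 + 624280}{-1152408 - \frac{3}{2}} = \frac{1038133}{- \frac{2304819}{2}} = 1038133 \left(- \frac{2}{2304819}\right) = - \frac{2076266}{2304819} \approx -0.90084$)
$-1556975 - \left(- \frac{705247}{n} - \frac{2468579}{-2286444}\right) = -1556975 - \left(- \frac{705247}{- \frac{2076266}{2304819}} - \frac{2468579}{-2286444}\right) = -1556975 - \left(\left(-705247\right) \left(- \frac{2304819}{2076266}\right) - - \frac{2468579}{2286444}\right) = -1556975 - \left(\frac{1625466685293}{2076266} + \frac{2468579}{2286444}\right) = -1556975 - \frac{1858271837607357053}{2373632969052} = - \frac{5553959029597094753}{2373632969052}$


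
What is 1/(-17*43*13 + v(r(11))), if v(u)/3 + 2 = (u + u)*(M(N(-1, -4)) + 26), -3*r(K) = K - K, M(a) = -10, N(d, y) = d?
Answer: -1/9509 ≈ -0.00010516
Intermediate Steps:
r(K) = 0 (r(K) = -(K - K)/3 = -⅓*0 = 0)
v(u) = -6 + 96*u (v(u) = -6 + 3*((u + u)*(-10 + 26)) = -6 + 3*((2*u)*16) = -6 + 3*(32*u) = -6 + 96*u)
1/(-17*43*13 + v(r(11))) = 1/(-17*43*13 + (-6 + 96*0)) = 1/(-731*13 + (-6 + 0)) = 1/(-9503 - 6) = 1/(-9509) = -1/9509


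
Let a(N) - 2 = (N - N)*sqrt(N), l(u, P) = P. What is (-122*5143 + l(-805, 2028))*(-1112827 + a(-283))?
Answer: 695980785850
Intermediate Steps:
a(N) = 2 (a(N) = 2 + (N - N)*sqrt(N) = 2 + 0*sqrt(N) = 2 + 0 = 2)
(-122*5143 + l(-805, 2028))*(-1112827 + a(-283)) = (-122*5143 + 2028)*(-1112827 + 2) = (-627446 + 2028)*(-1112825) = -625418*(-1112825) = 695980785850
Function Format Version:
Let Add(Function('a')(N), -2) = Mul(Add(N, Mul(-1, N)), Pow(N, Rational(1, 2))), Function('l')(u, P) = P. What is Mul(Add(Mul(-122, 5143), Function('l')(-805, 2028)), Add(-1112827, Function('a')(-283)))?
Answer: 695980785850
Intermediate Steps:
Function('a')(N) = 2 (Function('a')(N) = Add(2, Mul(Add(N, Mul(-1, N)), Pow(N, Rational(1, 2)))) = Add(2, Mul(0, Pow(N, Rational(1, 2)))) = Add(2, 0) = 2)
Mul(Add(Mul(-122, 5143), Function('l')(-805, 2028)), Add(-1112827, Function('a')(-283))) = Mul(Add(Mul(-122, 5143), 2028), Add(-1112827, 2)) = Mul(Add(-627446, 2028), -1112825) = Mul(-625418, -1112825) = 695980785850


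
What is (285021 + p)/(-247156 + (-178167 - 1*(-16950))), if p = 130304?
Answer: -415325/408373 ≈ -1.0170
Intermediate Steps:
(285021 + p)/(-247156 + (-178167 - 1*(-16950))) = (285021 + 130304)/(-247156 + (-178167 - 1*(-16950))) = 415325/(-247156 + (-178167 + 16950)) = 415325/(-247156 - 161217) = 415325/(-408373) = 415325*(-1/408373) = -415325/408373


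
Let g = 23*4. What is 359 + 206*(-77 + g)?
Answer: 3449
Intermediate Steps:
g = 92
359 + 206*(-77 + g) = 359 + 206*(-77 + 92) = 359 + 206*15 = 359 + 3090 = 3449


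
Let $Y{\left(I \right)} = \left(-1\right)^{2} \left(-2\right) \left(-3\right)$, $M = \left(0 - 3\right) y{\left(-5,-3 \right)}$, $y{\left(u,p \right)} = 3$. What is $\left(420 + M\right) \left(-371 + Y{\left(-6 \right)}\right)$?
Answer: $-150015$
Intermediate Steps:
$M = -9$ ($M = \left(0 - 3\right) 3 = \left(-3\right) 3 = -9$)
$Y{\left(I \right)} = 6$ ($Y{\left(I \right)} = 1 \left(-2\right) \left(-3\right) = \left(-2\right) \left(-3\right) = 6$)
$\left(420 + M\right) \left(-371 + Y{\left(-6 \right)}\right) = \left(420 - 9\right) \left(-371 + 6\right) = 411 \left(-365\right) = -150015$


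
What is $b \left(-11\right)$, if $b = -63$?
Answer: $693$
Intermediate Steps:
$b \left(-11\right) = \left(-63\right) \left(-11\right) = 693$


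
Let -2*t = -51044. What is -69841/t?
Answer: -69841/25522 ≈ -2.7365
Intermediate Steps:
t = 25522 (t = -½*(-51044) = 25522)
-69841/t = -69841/25522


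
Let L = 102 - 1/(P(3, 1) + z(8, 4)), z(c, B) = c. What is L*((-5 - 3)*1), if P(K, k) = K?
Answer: -8968/11 ≈ -815.27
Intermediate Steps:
L = 1121/11 (L = 102 - 1/(3 + 8) = 102 - 1/11 = 1121/11 ≈ 101.91)
L*((-5 - 3)*1) = 1121*((-5 - 3)*1)/11 = 1121*(-8*1)/11 = (1121/11)*(-8) = -8968/11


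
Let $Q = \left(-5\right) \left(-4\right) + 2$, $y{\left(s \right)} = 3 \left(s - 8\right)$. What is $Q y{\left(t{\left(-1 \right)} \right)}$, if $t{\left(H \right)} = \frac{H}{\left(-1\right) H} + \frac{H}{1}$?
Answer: $-660$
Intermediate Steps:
$t{\left(H \right)} = -1 + H$ ($t{\left(H \right)} = H \left(- \frac{1}{H}\right) + H 1 = -1 + H$)
$y{\left(s \right)} = -24 + 3 s$ ($y{\left(s \right)} = 3 \left(-8 + s\right) = -24 + 3 s$)
$Q = 22$ ($Q = 20 + 2 = 22$)
$Q y{\left(t{\left(-1 \right)} \right)} = 22 \left(-24 + 3 \left(-1 - 1\right)\right) = 22 \left(-24 + 3 \left(-2\right)\right) = 22 \left(-24 - 6\right) = 22 \left(-30\right) = -660$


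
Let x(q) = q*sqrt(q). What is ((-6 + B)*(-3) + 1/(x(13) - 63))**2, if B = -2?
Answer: 901639211/1569992 - 552045*sqrt(13)/1569992 ≈ 573.03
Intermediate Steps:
x(q) = q**(3/2)
((-6 + B)*(-3) + 1/(x(13) - 63))**2 = ((-6 - 2)*(-3) + 1/(13**(3/2) - 63))**2 = (-8*(-3) + 1/(13*sqrt(13) - 63))**2 = (24 + 1/(-63 + 13*sqrt(13)))**2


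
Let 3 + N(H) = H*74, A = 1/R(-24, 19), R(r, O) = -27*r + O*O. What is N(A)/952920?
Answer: -2953/961496280 ≈ -3.0713e-6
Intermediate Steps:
R(r, O) = O**2 - 27*r (R(r, O) = -27*r + O**2 = O**2 - 27*r)
A = 1/1009 (A = 1/(19**2 - 27*(-24)) = 1/(361 + 648) = 1/1009 ≈ 0.00099108)
N(H) = -3 + 74*H (N(H) = -3 + H*74 = -3 + 74*H)
N(A)/952920 = (-3 + 74*(1/1009))/952920 = (-3 + 74/1009)*(1/952920) = -2953/1009*1/952920 = -2953/961496280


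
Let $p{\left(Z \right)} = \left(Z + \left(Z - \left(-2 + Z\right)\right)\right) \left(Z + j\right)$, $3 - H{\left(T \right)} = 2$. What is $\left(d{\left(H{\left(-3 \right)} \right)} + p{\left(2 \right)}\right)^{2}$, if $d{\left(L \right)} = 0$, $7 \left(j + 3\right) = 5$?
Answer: $\frac{64}{49} \approx 1.3061$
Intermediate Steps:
$H{\left(T \right)} = 1$ ($H{\left(T \right)} = 3 - 2 = 1$)
$j = - \frac{16}{7}$ ($j = -3 + \frac{1}{7} \cdot 5 = -3 + \frac{5}{7} = - \frac{16}{7} \approx -2.2857$)
$p{\left(Z \right)} = \left(2 + Z\right) \left(- \frac{16}{7} + Z\right)$ ($p{\left(Z \right)} = \left(Z + \left(Z - \left(-2 + Z\right)\right)\right) \left(Z - \frac{16}{7}\right) = \left(Z + 2\right) \left(- \frac{16}{7} + Z\right) = \left(2 + Z\right) \left(- \frac{16}{7} + Z\right)$)
$\left(d{\left(H{\left(-3 \right)} \right)} + p{\left(2 \right)}\right)^{2} = \left(0 - \left(\frac{36}{7} - 4\right)\right)^{2} = \left(0 - \frac{8}{7}\right)^{2} = \left(- \frac{8}{7}\right)^{2} = \frac{64}{49}$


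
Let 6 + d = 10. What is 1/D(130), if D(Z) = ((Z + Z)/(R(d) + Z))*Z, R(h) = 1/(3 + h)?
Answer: 911/236600 ≈ 0.0038504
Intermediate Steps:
d = 4 (d = -6 + 10 = 4)
D(Z) = 2*Z²/(⅐ + Z) (D(Z) = ((Z + Z)/(1/(3 + 4) + Z))*Z = ((2*Z)/(1/7 + Z))*Z = ((2*Z)/(⅐ + Z))*Z = (2*Z/(⅐ + Z))*Z = 2*Z²/(⅐ + Z))
1/D(130) = 1/(14*130²/(1 + 7*130)) = 1/(14*16900/(1 + 910)) = 1/(14*16900/911) = 1/(14*16900*(1/911)) = 1/(236600/911) = 911/236600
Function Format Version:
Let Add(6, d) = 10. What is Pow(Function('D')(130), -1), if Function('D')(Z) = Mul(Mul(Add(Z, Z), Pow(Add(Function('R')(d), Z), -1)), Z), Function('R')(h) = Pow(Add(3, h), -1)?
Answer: Rational(911, 236600) ≈ 0.0038504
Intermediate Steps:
d = 4 (d = Add(-6, 10) = 4)
Function('D')(Z) = Mul(2, Pow(Z, 2), Pow(Add(Rational(1, 7), Z), -1)) (Function('D')(Z) = Mul(Mul(Add(Z, Z), Pow(Add(Pow(Add(3, 4), -1), Z), -1)), Z) = Mul(Mul(Mul(2, Z), Pow(Add(Pow(7, -1), Z), -1)), Z) = Mul(Mul(Mul(2, Z), Pow(Add(Rational(1, 7), Z), -1)), Z) = Mul(Mul(2, Z, Pow(Add(Rational(1, 7), Z), -1)), Z) = Mul(2, Pow(Z, 2), Pow(Add(Rational(1, 7), Z), -1)))
Pow(Function('D')(130), -1) = Pow(Mul(14, Pow(130, 2), Pow(Add(1, Mul(7, 130)), -1)), -1) = Pow(Mul(14, 16900, Pow(Add(1, 910), -1)), -1) = Pow(Mul(14, 16900, Pow(911, -1)), -1) = Pow(Mul(14, 16900, Rational(1, 911)), -1) = Pow(Rational(236600, 911), -1) = Rational(911, 236600)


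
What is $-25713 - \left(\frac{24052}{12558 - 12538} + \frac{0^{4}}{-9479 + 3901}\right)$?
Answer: $- \frac{134578}{5} \approx -26916.0$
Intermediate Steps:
$-25713 - \left(\frac{24052}{12558 - 12538} + \frac{0^{4}}{-9479 + 3901}\right) = -25713 - \left(\frac{24052}{12558 - 12538} + \frac{0}{-5578}\right) = -25713 - \left(\frac{24052}{20} + 0 \left(- \frac{1}{5578}\right)\right) = -25713 - \left(24052 \cdot \frac{1}{20} + 0\right) = -25713 - \left(\frac{6013}{5} + 0\right) = -25713 - \frac{6013}{5} = - \frac{134578}{5}$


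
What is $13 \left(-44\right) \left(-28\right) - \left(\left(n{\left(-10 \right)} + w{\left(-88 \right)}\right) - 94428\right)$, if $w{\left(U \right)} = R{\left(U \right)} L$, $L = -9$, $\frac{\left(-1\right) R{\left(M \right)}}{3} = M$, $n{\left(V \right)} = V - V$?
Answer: $112820$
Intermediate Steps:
$n{\left(V \right)} = 0$
$R{\left(M \right)} = - 3 M$
$w{\left(U \right)} = 27 U$ ($w{\left(U \right)} = - 3 U \left(-9\right) = 27 U$)
$13 \left(-44\right) \left(-28\right) - \left(\left(n{\left(-10 \right)} + w{\left(-88 \right)}\right) - 94428\right) = 13 \left(-44\right) \left(-28\right) - \left(\left(0 + 27 \left(-88\right)\right) - 94428\right) = \left(-572\right) \left(-28\right) - \left(\left(0 - 2376\right) - 94428\right) = 16016 - \left(-2376 - 94428\right) = 16016 - -96804 = 16016 + 96804 = 112820$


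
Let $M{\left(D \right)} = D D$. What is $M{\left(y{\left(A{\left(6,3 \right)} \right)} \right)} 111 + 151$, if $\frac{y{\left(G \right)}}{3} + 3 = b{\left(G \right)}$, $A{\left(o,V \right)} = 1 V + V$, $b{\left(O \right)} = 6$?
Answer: $9142$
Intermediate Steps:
$A{\left(o,V \right)} = 2 V$ ($A{\left(o,V \right)} = V + V = 2 V$)
$y{\left(G \right)} = 9$ ($y{\left(G \right)} = -9 + 3 \cdot 6 = -9 + 18 = 9$)
$M{\left(D \right)} = D^{2}$
$M{\left(y{\left(A{\left(6,3 \right)} \right)} \right)} 111 + 151 = 9^{2} \cdot 111 + 151 = 81 \cdot 111 + 151 = 8991 + 151 = 9142$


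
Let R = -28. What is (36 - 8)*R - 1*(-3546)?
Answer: 2762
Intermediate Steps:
(36 - 8)*R - 1*(-3546) = (36 - 8)*(-28) - 1*(-3546) = 28*(-28) + 3546 = -784 + 3546 = 2762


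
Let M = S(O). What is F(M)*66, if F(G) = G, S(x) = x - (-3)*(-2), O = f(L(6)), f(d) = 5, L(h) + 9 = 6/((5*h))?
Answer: -66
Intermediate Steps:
L(h) = -9 + 6/(5*h) (L(h) = -9 + 6/((5*h)) = -9 + 6*(1/(5*h)) = -9 + 6/(5*h))
O = 5
S(x) = -6 + x (S(x) = x - 1*6 = x - 6 = -6 + x)
M = -1 (M = -6 + 5 = -1)
F(M)*66 = -1*66 = -66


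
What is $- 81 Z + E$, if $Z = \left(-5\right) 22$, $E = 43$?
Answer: $8953$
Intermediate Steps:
$Z = -110$
$- 81 Z + E = \left(-81\right) \left(-110\right) + 43 = 8910 + 43 = 8953$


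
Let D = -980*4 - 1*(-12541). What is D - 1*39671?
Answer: -31050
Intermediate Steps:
D = 8621 (D = -3920 + 12541 = 8621)
D - 1*39671 = 8621 - 1*39671 = 8621 - 39671 = -31050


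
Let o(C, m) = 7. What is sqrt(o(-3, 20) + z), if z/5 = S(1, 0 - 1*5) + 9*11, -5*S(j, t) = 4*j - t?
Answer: sqrt(493) ≈ 22.204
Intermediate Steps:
S(j, t) = -4*j/5 + t/5 (S(j, t) = -(4*j - t)/5 = -(-t + 4*j)/5 = -4*j/5 + t/5)
z = 486 (z = 5*((-4/5*1 + (0 - 1*5)/5) + 9*11) = 5*((-4/5 + (0 - 5)/5) + 99) = 5*((-4/5 + (1/5)*(-5)) + 99) = 5*((-4/5 - 1) + 99) = 5*(-9/5 + 99) = 5*(486/5) = 486)
sqrt(o(-3, 20) + z) = sqrt(7 + 486) = sqrt(493)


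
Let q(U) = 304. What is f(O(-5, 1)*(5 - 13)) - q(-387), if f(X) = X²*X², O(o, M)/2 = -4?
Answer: 16776912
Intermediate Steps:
O(o, M) = -8 (O(o, M) = 2*(-4) = -8)
f(X) = X⁴
f(O(-5, 1)*(5 - 13)) - q(-387) = (-8*(5 - 13))⁴ - 1*304 = (-8*(-8))⁴ - 304 = 64⁴ - 304 = 16777216 - 304 = 16776912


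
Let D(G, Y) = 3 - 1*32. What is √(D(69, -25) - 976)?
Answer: I*√1005 ≈ 31.702*I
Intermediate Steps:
D(G, Y) = -29 (D(G, Y) = 3 - 32 = -29)
√(D(69, -25) - 976) = √(-29 - 976) = √(-1005) = I*√1005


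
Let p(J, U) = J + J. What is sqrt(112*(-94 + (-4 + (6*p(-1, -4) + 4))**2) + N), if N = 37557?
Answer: sqrt(43157) ≈ 207.74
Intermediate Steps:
p(J, U) = 2*J
sqrt(112*(-94 + (-4 + (6*p(-1, -4) + 4))**2) + N) = sqrt(112*(-94 + (-4 + (6*(2*(-1)) + 4))**2) + 37557) = sqrt(112*(-94 + (-4 + (6*(-2) + 4))**2) + 37557) = sqrt(112*(-94 + (-4 + (-12 + 4))**2) + 37557) = sqrt(112*(-94 + (-4 - 8)**2) + 37557) = sqrt(112*(-94 + (-12)**2) + 37557) = sqrt(112*(-94 + 144) + 37557) = sqrt(112*50 + 37557) = sqrt(5600 + 37557) = sqrt(43157)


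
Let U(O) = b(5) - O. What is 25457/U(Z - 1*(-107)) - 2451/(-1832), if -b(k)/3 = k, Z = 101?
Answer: -46090651/408536 ≈ -112.82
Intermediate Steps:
b(k) = -3*k
U(O) = -15 - O (U(O) = -3*5 - O = -15 - O)
25457/U(Z - 1*(-107)) - 2451/(-1832) = 25457/(-15 - (101 - 1*(-107))) - 2451/(-1832) = 25457/(-15 - (101 + 107)) - 2451*(-1/1832) = 25457/(-15 - 1*208) + 2451/1832 = 25457/(-15 - 208) + 2451/1832 = 25457/(-223) + 2451/1832 = 25457*(-1/223) + 2451/1832 = -25457/223 + 2451/1832 = -46090651/408536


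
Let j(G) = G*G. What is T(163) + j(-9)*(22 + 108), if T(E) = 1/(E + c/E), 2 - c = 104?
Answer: 278697673/26467 ≈ 10530.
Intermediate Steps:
c = -102 (c = 2 - 1*104 = 2 - 104 = -102)
j(G) = G²
T(E) = 1/(E - 102/E)
T(163) + j(-9)*(22 + 108) = 163/(-102 + 163²) + (-9)²*(22 + 108) = 163/(-102 + 26569) + 81*130 = 163/26467 + 10530 = 278697673/26467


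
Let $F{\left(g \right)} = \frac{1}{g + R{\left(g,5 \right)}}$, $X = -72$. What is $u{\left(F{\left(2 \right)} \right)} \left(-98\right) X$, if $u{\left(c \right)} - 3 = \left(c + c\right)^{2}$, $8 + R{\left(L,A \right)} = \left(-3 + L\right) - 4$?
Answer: $\frac{2589552}{121} \approx 21401.0$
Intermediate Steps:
$R{\left(L,A \right)} = -15 + L$ ($R{\left(L,A \right)} = -8 + \left(\left(-3 + L\right) - 4\right) = -8 + \left(-7 + L\right) = -15 + L$)
$F{\left(g \right)} = \frac{1}{-15 + 2 g}$ ($F{\left(g \right)} = \frac{1}{g + \left(-15 + g\right)} = \frac{1}{-15 + 2 g}$)
$u{\left(c \right)} = 3 + 4 c^{2}$ ($u{\left(c \right)} = 3 + \left(c + c\right)^{2} = 3 + \left(2 c\right)^{2} = 3 + 4 c^{2}$)
$u{\left(F{\left(2 \right)} \right)} \left(-98\right) X = \left(3 + 4 \left(\frac{1}{-15 + 2 \cdot 2}\right)^{2}\right) \left(-98\right) \left(-72\right) = \left(3 + 4 \left(\frac{1}{-15 + 4}\right)^{2}\right) \left(-98\right) \left(-72\right) = \left(3 + 4 \left(\frac{1}{-11}\right)^{2}\right) \left(-98\right) \left(-72\right) = \left(3 + 4 \left(- \frac{1}{11}\right)^{2}\right) \left(-98\right) \left(-72\right) = \left(3 + 4 \cdot \frac{1}{121}\right) \left(-98\right) \left(-72\right) = \left(3 + \frac{4}{121}\right) \left(-98\right) \left(-72\right) = \frac{367}{121} \left(-98\right) \left(-72\right) = \left(- \frac{35966}{121}\right) \left(-72\right) = \frac{2589552}{121}$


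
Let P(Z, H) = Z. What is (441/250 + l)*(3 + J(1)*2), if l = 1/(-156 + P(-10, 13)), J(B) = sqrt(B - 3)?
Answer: 54717/10375 + 36478*I*sqrt(2)/10375 ≈ 5.2739 + 4.9723*I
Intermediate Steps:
J(B) = sqrt(-3 + B)
l = -1/166 (l = 1/(-156 - 10) = 1/(-166) = -1/166 ≈ -0.0060241)
(441/250 + l)*(3 + J(1)*2) = (441/250 - 1/166)*(3 + sqrt(-3 + 1)*2) = (441*(1/250) - 1/166)*(3 + sqrt(-2)*2) = (441/250 - 1/166)*(3 + (I*sqrt(2))*2) = 18239*(3 + 2*I*sqrt(2))/10375 = 54717/10375 + 36478*I*sqrt(2)/10375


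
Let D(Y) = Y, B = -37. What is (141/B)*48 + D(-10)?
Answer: -7138/37 ≈ -192.92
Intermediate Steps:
(141/B)*48 + D(-10) = (141/(-37))*48 - 10 = (141*(-1/37))*48 - 10 = -141/37*48 - 10 = -6768/37 - 10 = -7138/37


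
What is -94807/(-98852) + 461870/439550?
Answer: 8732919009/4345039660 ≈ 2.0099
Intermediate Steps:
-94807/(-98852) + 461870/439550 = -94807*(-1/98852) + 461870*(1/439550) = 94807/98852 + 46187/43955 = 8732919009/4345039660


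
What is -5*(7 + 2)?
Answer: -45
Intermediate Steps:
-5*(7 + 2) = -5*9 = -45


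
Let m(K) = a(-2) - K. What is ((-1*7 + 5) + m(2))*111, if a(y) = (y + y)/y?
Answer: -222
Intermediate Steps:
a(y) = 2 (a(y) = (2*y)/y = 2)
m(K) = 2 - K
((-1*7 + 5) + m(2))*111 = ((-1*7 + 5) + (2 - 1*2))*111 = ((-7 + 5) + (2 - 2))*111 = (-2 + 0)*111 = -2*111 = -222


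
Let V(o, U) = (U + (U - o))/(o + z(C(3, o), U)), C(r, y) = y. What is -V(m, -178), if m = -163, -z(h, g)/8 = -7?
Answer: -193/107 ≈ -1.8037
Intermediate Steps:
z(h, g) = 56 (z(h, g) = -8*(-7) = 56)
V(o, U) = (-o + 2*U)/(56 + o) (V(o, U) = (U + (U - o))/(o + 56) = (-o + 2*U)/(56 + o))
-V(m, -178) = -(-1*(-163) + 2*(-178))/(56 - 163) = -(163 - 356)/(-107) = -(-1)*(-193)/107 = -1*193/107 = -193/107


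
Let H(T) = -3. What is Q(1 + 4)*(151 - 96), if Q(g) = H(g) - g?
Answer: -440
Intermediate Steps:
Q(g) = -3 - g
Q(1 + 4)*(151 - 96) = (-3 - (1 + 4))*(151 - 96) = (-3 - 1*5)*55 = (-3 - 5)*55 = -8*55 = -440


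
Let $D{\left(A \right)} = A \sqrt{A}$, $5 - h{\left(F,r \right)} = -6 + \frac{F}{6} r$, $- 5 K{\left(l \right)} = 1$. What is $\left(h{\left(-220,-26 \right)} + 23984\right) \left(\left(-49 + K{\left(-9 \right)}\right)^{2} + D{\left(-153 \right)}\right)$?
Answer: $55775580 - 10576125 i \sqrt{17} \approx 5.5776 \cdot 10^{7} - 4.3606 \cdot 10^{7} i$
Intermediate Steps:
$K{\left(l \right)} = - \frac{1}{5}$ ($K{\left(l \right)} = \left(- \frac{1}{5}\right) 1 = - \frac{1}{5}$)
$h{\left(F,r \right)} = 11 - \frac{F r}{6}$ ($h{\left(F,r \right)} = 5 - \left(-6 + \frac{F}{6} r\right) = 5 - \left(-6 + \frac{F r}{6}\right) = 11 - \frac{F r}{6}$)
$D{\left(A \right)} = A^{\frac{3}{2}}$
$\left(h{\left(-220,-26 \right)} + 23984\right) \left(\left(-49 + K{\left(-9 \right)}\right)^{2} + D{\left(-153 \right)}\right) = \left(\left(11 - \left(- \frac{110}{3}\right) \left(-26\right)\right) + 23984\right) \left(\left(-49 - \frac{1}{5}\right)^{2} + \left(-153\right)^{\frac{3}{2}}\right) = \left(\left(11 - \frac{2860}{3}\right) + 23984\right) \left(\left(- \frac{246}{5}\right)^{2} - 459 i \sqrt{17}\right) = \left(- \frac{2827}{3} + 23984\right) \left(\frac{60516}{25} - 459 i \sqrt{17}\right) = \frac{69125 \left(\frac{60516}{25} - 459 i \sqrt{17}\right)}{3} = 55775580 - 10576125 i \sqrt{17}$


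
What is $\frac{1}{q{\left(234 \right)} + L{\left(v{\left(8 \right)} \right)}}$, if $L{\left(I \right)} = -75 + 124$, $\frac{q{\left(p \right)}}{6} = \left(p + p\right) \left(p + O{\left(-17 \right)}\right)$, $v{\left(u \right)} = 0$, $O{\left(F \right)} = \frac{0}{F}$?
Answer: $\frac{1}{657121} \approx 1.5218 \cdot 10^{-6}$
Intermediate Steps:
$O{\left(F \right)} = 0$
$q{\left(p \right)} = 12 p^{2}$ ($q{\left(p \right)} = 6 \left(p + p\right) \left(p + 0\right) = 6 \cdot 2 p p = 6 \cdot 2 p^{2} = 12 p^{2}$)
$L{\left(I \right)} = 49$
$\frac{1}{q{\left(234 \right)} + L{\left(v{\left(8 \right)} \right)}} = \frac{1}{12 \cdot 234^{2} + 49} = \frac{1}{12 \cdot 54756 + 49} = \frac{1}{657072 + 49} = \frac{1}{657121}$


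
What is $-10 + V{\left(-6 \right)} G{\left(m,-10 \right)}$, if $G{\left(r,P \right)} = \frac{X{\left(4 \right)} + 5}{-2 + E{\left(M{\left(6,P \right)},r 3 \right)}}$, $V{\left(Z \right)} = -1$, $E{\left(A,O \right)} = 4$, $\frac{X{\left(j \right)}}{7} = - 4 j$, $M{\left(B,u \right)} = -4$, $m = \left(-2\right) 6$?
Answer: $\frac{87}{2} \approx 43.5$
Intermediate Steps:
$m = -12$
$X{\left(j \right)} = - 28 j$ ($X{\left(j \right)} = 7 \left(- 4 j\right) = - 28 j$)
$G{\left(r,P \right)} = - \frac{107}{2}$ ($G{\left(r,P \right)} = \frac{\left(-28\right) 4 + 5}{-2 + 4} = \frac{-112 + 5}{2} = \left(-107\right) \frac{1}{2} = - \frac{107}{2}$)
$-10 + V{\left(-6 \right)} G{\left(m,-10 \right)} = -10 - - \frac{107}{2} = -10 + \frac{107}{2} = \frac{87}{2}$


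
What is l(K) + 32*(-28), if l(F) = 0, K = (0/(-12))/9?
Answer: -896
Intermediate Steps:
K = 0 (K = (0*(-1/12))*(⅑) = 0*(⅑) = 0)
l(K) + 32*(-28) = 0 + 32*(-28) = 0 - 896 = -896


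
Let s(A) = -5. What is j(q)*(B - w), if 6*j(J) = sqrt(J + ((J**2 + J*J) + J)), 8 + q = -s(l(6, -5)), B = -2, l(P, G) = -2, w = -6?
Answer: 4*sqrt(3)/3 ≈ 2.3094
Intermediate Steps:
q = -3 (q = -8 - 1*(-5) = -8 + 5 = -3)
j(J) = sqrt(2*J + 2*J**2)/6 (j(J) = sqrt(J + ((J**2 + J*J) + J))/6 = sqrt(J + ((J**2 + J**2) + J))/6 = sqrt(J + (2*J**2 + J))/6 = sqrt(J + (J + 2*J**2))/6 = sqrt(2*J + 2*J**2)/6)
j(q)*(B - w) = (sqrt(2)*sqrt(-3*(1 - 3))/6)*(-2 - 1*(-6)) = (sqrt(2)*sqrt(-3*(-2))/6)*(-2 + 6) = (sqrt(2)*sqrt(6)/6)*4 = (sqrt(3)/3)*4 = 4*sqrt(3)/3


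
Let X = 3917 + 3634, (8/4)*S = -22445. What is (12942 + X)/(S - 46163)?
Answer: -13662/38257 ≈ -0.35711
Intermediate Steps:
S = -22445/2 (S = (1/2)*(-22445) = -22445/2 ≈ -11223.)
X = 7551
(12942 + X)/(S - 46163) = (12942 + 7551)/(-22445/2 - 46163) = 20493/(-114771/2) = 20493*(-2/114771) = -13662/38257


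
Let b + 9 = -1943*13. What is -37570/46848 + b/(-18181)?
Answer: 250347547/425871744 ≈ 0.58785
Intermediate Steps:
b = -25268 (b = -9 - 1943*13 = -9 - 25259 = -25268)
-37570/46848 + b/(-18181) = -37570/46848 - 25268/(-18181) = -37570*1/46848 - 25268*(-1/18181) = -18785/23424 + 25268/18181 = 250347547/425871744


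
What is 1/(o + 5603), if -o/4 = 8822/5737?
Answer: 5737/32109123 ≈ 0.00017867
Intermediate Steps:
o = -35288/5737 ≈ -6.1509
1/(o + 5603) = 1/(-35288/5737 + 5603) = 1/(32109123/5737) = 5737/32109123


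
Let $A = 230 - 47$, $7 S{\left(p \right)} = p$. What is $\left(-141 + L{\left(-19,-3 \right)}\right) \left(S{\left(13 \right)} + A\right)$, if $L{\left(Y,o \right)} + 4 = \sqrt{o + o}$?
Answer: $- \frac{187630}{7} + \frac{1294 i \sqrt{6}}{7} \approx -26804.0 + 452.81 i$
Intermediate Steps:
$S{\left(p \right)} = \frac{p}{7}$
$A = 183$
$L{\left(Y,o \right)} = -4 + \sqrt{2} \sqrt{o}$ ($L{\left(Y,o \right)} = -4 + \sqrt{o + o} = -4 + \sqrt{2 o} = -4 + \sqrt{2} \sqrt{o}$)
$\left(-141 + L{\left(-19,-3 \right)}\right) \left(S{\left(13 \right)} + A\right) = \left(-141 - \left(4 - \sqrt{2} \sqrt{-3}\right)\right) \left(\frac{1}{7} \cdot 13 + 183\right) = \left(-141 - \left(4 - \sqrt{2} i \sqrt{3}\right)\right) \left(\frac{13}{7} + 183\right) = \left(-141 - \left(4 - i \sqrt{6}\right)\right) \frac{1294}{7} = \left(-145 + i \sqrt{6}\right) \frac{1294}{7} = - \frac{187630}{7} + \frac{1294 i \sqrt{6}}{7}$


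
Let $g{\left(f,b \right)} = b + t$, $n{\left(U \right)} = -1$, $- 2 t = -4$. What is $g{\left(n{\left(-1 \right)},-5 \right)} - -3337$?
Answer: $3334$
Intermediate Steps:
$t = 2$ ($t = \left(- \frac{1}{2}\right) \left(-4\right) = 2$)
$g{\left(f,b \right)} = 2 + b$ ($g{\left(f,b \right)} = b + 2 = 2 + b$)
$g{\left(n{\left(-1 \right)},-5 \right)} - -3337 = \left(2 - 5\right) - -3337 = -3 + 3337 = 3334$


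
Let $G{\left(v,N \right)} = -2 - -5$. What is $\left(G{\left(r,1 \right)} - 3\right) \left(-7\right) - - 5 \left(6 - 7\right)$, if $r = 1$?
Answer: $-5$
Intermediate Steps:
$G{\left(v,N \right)} = 3$ ($G{\left(v,N \right)} = -2 + 5 = 3$)
$\left(G{\left(r,1 \right)} - 3\right) \left(-7\right) - - 5 \left(6 - 7\right) = \left(3 - 3\right) \left(-7\right) - - 5 \left(6 - 7\right) = 0 \left(-7\right) - \left(-5\right) \left(-1\right) = 0 - 5 = -5$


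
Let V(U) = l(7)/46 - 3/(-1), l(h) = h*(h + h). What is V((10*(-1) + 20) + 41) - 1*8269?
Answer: -190069/23 ≈ -8263.9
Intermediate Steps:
l(h) = 2*h² (l(h) = h*(2*h) = 2*h²)
V(U) = 118/23 (V(U) = (2*7²)/46 - 3/(-1) = (2*49)*(1/46) - 3*(-1) = 98*(1/46) + 3 = 49/23 + 3 = 118/23)
V((10*(-1) + 20) + 41) - 1*8269 = 118/23 - 1*8269 = 118/23 - 8269 = -190069/23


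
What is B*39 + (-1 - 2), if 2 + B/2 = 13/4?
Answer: 189/2 ≈ 94.500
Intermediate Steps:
B = 5/2 (B = -4 + 2*(13/4) = -4 + 13/2 = 5/2 ≈ 2.5000)
B*39 + (-1 - 2) = (5/2)*39 + (-1 - 2) = 195/2 - 3 = 189/2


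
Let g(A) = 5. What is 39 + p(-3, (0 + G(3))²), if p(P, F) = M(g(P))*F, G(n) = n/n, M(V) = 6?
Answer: 45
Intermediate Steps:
G(n) = 1
p(P, F) = 6*F
39 + p(-3, (0 + G(3))²) = 39 + 6*(0 + 1)² = 39 + 6*1² = 39 + 6*1 = 39 + 6 = 45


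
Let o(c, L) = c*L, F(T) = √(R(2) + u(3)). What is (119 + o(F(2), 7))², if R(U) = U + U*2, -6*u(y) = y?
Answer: 28861/2 + 833*√22 ≈ 18338.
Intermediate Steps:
u(y) = -y/6
R(U) = 3*U (R(U) = U + 2*U = 3*U)
F(T) = √22/2 (F(T) = √(3*2 - ⅙*3) = √(6 - ½) = √(11/2) = √22/2)
o(c, L) = L*c
(119 + o(F(2), 7))² = (119 + 7*(√22/2))² = (119 + 7*√22/2)²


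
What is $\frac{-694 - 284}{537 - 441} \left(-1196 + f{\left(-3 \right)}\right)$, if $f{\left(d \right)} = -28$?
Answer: $\frac{24939}{2} \approx 12470.0$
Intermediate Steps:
$\frac{-694 - 284}{537 - 441} \left(-1196 + f{\left(-3 \right)}\right) = \frac{-694 - 284}{537 - 441} \left(-1196 - 28\right) = - \frac{978}{96} \left(-1224\right) = \left(-978\right) \frac{1}{96} \left(-1224\right) = \left(- \frac{163}{16}\right) \left(-1224\right) = \frac{24939}{2}$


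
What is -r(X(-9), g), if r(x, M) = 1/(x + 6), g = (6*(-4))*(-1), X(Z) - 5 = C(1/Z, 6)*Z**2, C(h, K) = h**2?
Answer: -1/12 ≈ -0.083333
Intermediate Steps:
X(Z) = 6 (X(Z) = 5 + (1/Z)**2*Z**2 = 5 + Z**2/Z**2 = 5 + 1 = 6)
g = 24 (g = -24*(-1) = 24)
r(x, M) = 1/(6 + x)
-r(X(-9), g) = -1/(6 + 6) = -1/12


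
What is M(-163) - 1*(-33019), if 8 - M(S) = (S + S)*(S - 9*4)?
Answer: -31847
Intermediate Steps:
M(S) = 8 - 2*S*(-36 + S) (M(S) = 8 - (S + S)*(S - 9*4) = 8 - 2*S*(S - 36) = 8 - 2*S*(-36 + S))
M(-163) - 1*(-33019) = (8 - 2*(-163)² + 72*(-163)) - 1*(-33019) = (8 - 2*26569 - 11736) + 33019 = (8 - 53138 - 11736) + 33019 = -64866 + 33019 = -31847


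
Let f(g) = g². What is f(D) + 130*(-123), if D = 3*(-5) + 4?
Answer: -15869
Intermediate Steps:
D = -11 (D = -15 + 4 = -11)
f(D) + 130*(-123) = (-11)² + 130*(-123) = 121 - 15990 = -15869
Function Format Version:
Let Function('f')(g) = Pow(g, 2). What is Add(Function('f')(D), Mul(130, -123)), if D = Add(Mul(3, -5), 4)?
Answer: -15869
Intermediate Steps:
D = -11 (D = Add(-15, 4) = -11)
Add(Function('f')(D), Mul(130, -123)) = Add(Pow(-11, 2), Mul(130, -123)) = Add(121, -15990) = -15869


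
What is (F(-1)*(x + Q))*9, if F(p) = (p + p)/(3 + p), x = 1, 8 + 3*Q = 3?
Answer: 6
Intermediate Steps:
Q = -5/3 (Q = -8/3 + (1/3)*3 = -8/3 + 1 = -5/3 ≈ -1.6667)
F(p) = 2*p/(3 + p) (F(p) = (2*p)/(3 + p) = 2*p/(3 + p))
(F(-1)*(x + Q))*9 = ((2*(-1)/(3 - 1))*(1 - 5/3))*9 = ((2*(-1)/2)*(-2/3))*9 = ((2*(-1)*(1/2))*(-2/3))*9 = -1*(-2/3)*9 = (2/3)*9 = 6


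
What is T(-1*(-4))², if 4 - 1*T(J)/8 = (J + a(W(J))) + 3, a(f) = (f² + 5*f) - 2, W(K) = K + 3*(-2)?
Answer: 1600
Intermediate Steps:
W(K) = -6 + K (W(K) = K - 6 = -6 + K)
a(f) = -2 + f² + 5*f
T(J) = 264 - 48*J - 8*(-6 + J)² (T(J) = 32 - 8*((J + (-2 + (-6 + J)² + 5*(-6 + J))) + 3) = 32 - 8*((J + (-2 + (-6 + J)² + (-30 + 5*J))) + 3) = 32 - 8*((J + (-32 + (-6 + J)² + 5*J)) + 3) = 32 - 8*((-32 + (-6 + J)² + 6*J) + 3) = 32 - 8*(-29 + (-6 + J)² + 6*J) = 32 + (232 - 48*J - 8*(-6 + J)²) = 264 - 48*J - 8*(-6 + J)²)
T(-1*(-4))² = (-24 - 8*(-1*(-4))² + 48*(-1*(-4)))² = (-24 - 8*4² + 48*4)² = (-24 - 8*16 + 192)² = (-24 - 128 + 192)² = 40² = 1600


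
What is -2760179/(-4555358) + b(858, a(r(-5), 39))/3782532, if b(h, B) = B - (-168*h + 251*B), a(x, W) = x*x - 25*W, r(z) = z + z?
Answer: 1511697184910/2153848425807 ≈ 0.70186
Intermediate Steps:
r(z) = 2*z
a(x, W) = x**2 - 25*W
b(h, B) = -250*B + 168*h (b(h, B) = B + (-251*B + 168*h) = -250*B + 168*h)
-2760179/(-4555358) + b(858, a(r(-5), 39))/3782532 = -2760179/(-4555358) + (-250*((2*(-5))**2 - 25*39) + 168*858)/3782532 = -2760179*(-1/4555358) + (-250*((-10)**2 - 975) + 144144)*(1/3782532) = 2760179/4555358 + (-250*(100 - 975) + 144144)*(1/3782532) = 2760179/4555358 + (-250*(-875) + 144144)*(1/3782532) = 2760179/4555358 + (218750 + 144144)*(1/3782532) = 2760179/4555358 + 362894*(1/3782532) = 2760179/4555358 + 181447/1891266 = 1511697184910/2153848425807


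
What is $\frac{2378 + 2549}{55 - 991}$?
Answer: $- \frac{379}{72} \approx -5.2639$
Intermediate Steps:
$\frac{2378 + 2549}{55 - 991} = \frac{4927}{-936} = 4927 \left(- \frac{1}{936}\right) = - \frac{379}{72}$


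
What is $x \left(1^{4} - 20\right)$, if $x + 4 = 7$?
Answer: $-57$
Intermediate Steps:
$x = 3$ ($x = -4 + 7 = 3$)
$x \left(1^{4} - 20\right) = 3 \left(1^{4} - 20\right) = 3 \left(1 - 20\right) = 3 \left(-19\right) = -57$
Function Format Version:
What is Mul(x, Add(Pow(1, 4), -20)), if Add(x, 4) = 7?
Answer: -57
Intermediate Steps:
x = 3 (x = Add(-4, 7) = 3)
Mul(x, Add(Pow(1, 4), -20)) = Mul(3, Add(Pow(1, 4), -20)) = Mul(3, Add(1, -20)) = Mul(3, -19) = -57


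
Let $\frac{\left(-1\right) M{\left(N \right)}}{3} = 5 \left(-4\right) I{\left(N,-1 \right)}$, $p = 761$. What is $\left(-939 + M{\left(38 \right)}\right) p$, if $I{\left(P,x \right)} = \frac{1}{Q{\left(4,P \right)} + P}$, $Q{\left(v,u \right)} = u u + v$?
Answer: $- \frac{530909367}{743} \approx -7.1455 \cdot 10^{5}$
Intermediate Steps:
$Q{\left(v,u \right)} = v + u^{2}$ ($Q{\left(v,u \right)} = u^{2} + v = v + u^{2}$)
$I{\left(P,x \right)} = \frac{1}{4 + P + P^{2}}$ ($I{\left(P,x \right)} = \frac{1}{\left(4 + P^{2}\right) + P} = \frac{1}{4 + P + P^{2}}$)
$M{\left(N \right)} = \frac{60}{4 + N + N^{2}}$ ($M{\left(N \right)} = - 3 \frac{5 \left(-4\right)}{4 + N + N^{2}} = - 3 \left(- \frac{20}{4 + N + N^{2}}\right) = \frac{60}{4 + N + N^{2}}$)
$\left(-939 + M{\left(38 \right)}\right) p = \left(-939 + \frac{60}{4 + 38 + 38^{2}}\right) 761 = \left(-939 + \frac{60}{4 + 38 + 1444}\right) 761 = \left(-939 + \frac{60}{1486}\right) 761 = \left(-939 + 60 \cdot \frac{1}{1486}\right) 761 = \left(-939 + \frac{30}{743}\right) 761 = \left(- \frac{697647}{743}\right) 761 = - \frac{530909367}{743}$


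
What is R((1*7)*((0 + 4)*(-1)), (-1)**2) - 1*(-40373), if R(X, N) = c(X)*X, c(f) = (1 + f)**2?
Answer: 19961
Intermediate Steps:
R(X, N) = X*(1 + X)**2 (R(X, N) = (1 + X)**2*X = X*(1 + X)**2)
R((1*7)*((0 + 4)*(-1)), (-1)**2) - 1*(-40373) = ((1*7)*((0 + 4)*(-1)))*(1 + (1*7)*((0 + 4)*(-1)))**2 - 1*(-40373) = (7*(4*(-1)))*(1 + 7*(4*(-1)))**2 + 40373 = (7*(-4))*(1 + 7*(-4))**2 + 40373 = -28*(1 - 28)**2 + 40373 = -28*(-27)**2 + 40373 = -28*729 + 40373 = -20412 + 40373 = 19961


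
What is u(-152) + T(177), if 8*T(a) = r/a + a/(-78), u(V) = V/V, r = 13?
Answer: 26711/36816 ≈ 0.72553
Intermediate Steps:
u(V) = 1
T(a) = -a/624 + 13/(8*a) (T(a) = (13/a + a/(-78))/8 = (13/a + a*(-1/78))/8 = (13/a - a/78)/8 = -a/624 + 13/(8*a))
u(-152) + T(177) = 1 + (1/624)*(1014 - 1*177²)/177 = 1 + (1/624)*(1/177)*(1014 - 1*31329) = 1 + (1/624)*(1/177)*(1014 - 31329) = 1 + (1/624)*(1/177)*(-30315) = 1 - 10105/36816 = 26711/36816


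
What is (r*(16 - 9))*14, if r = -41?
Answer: -4018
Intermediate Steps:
(r*(16 - 9))*14 = -41*(16 - 9)*14 = -41*7*14 = -287*14 = -4018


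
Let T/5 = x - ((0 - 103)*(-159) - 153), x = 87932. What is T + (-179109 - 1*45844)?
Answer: 133587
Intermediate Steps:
T = 358540 (T = 5*(87932 - ((0 - 103)*(-159) - 153)) = 5*(87932 - (-103*(-159) - 153)) = 5*(87932 - (16377 - 153)) = 5*(87932 - 1*16224) = 5*(87932 - 16224) = 5*71708 = 358540)
T + (-179109 - 1*45844) = 358540 + (-179109 - 1*45844) = 358540 + (-179109 - 45844) = 358540 - 224953 = 133587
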